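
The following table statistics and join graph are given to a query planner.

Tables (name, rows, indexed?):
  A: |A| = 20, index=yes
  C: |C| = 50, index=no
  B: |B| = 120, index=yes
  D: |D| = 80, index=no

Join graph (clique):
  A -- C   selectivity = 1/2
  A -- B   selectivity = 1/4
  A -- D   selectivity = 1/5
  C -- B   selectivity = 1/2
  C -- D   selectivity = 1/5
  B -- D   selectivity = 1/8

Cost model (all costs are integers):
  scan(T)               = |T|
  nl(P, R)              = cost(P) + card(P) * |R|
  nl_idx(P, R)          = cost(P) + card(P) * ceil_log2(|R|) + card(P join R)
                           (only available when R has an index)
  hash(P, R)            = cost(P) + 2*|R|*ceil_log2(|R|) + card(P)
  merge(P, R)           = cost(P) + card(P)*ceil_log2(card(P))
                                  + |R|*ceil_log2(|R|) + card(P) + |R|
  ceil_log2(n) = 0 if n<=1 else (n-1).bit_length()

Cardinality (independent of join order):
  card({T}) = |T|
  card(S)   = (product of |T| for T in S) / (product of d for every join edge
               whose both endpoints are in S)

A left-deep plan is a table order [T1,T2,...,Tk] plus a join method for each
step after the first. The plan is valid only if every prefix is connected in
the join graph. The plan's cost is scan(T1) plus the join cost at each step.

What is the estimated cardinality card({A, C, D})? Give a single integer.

Tables in S: A(20), C(50), D(80)
Edges inside S: A-C(d=2), A-D(d=5), C-D(d=5)
numerator = 20 * 50 * 80 = 80000
denominator = 2 * 5 * 5 = 50
card(S) = 80000 / 50 = 1600

1600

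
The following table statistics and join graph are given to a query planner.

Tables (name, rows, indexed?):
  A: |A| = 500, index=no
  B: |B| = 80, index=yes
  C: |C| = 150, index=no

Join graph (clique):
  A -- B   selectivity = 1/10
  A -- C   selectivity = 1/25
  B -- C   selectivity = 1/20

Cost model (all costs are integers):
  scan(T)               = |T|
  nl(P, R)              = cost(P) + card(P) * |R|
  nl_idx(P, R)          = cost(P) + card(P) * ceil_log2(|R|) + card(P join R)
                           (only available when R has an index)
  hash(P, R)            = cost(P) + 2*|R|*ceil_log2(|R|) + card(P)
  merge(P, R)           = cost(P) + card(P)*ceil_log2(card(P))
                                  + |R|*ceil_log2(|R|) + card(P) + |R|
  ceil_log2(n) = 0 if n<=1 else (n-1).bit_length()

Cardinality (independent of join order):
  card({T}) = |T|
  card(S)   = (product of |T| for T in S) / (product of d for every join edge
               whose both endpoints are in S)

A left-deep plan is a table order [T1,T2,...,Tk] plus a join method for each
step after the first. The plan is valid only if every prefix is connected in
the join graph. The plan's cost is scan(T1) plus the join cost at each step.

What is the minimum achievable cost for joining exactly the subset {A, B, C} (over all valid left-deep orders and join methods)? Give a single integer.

Selinger DP over subsets of {A,B,C}:
  {A}: scan cost=500, card=500
  {B}: scan cost=80, card=80
  {C}: scan cost=150, card=150
  {AB}: card=4000; try (B,hash)→2120, (A,merge)→5720, (B,merge)→6140, (B,nl_idx)→8000, (A,hash)→9160, (A,nl)→40080 …(+1); best=2120 via (B,hash)
  {AC}: card=3000; try (C,hash)→3400, (A,merge)→6500, (C,merge)→6850, (A,hash)→9300, (A,nl)→75150, (C,nl)→75500; best=3400 via (C,hash)
  {BC}: card=600; try (B,hash)→1420, (B,nl_idx)→1800, (C,merge)→2070, (B,merge)→2140, (C,hash)→2560, (C,nl)→12080 …(+1); best=1420 via (B,hash)
  {ABC}: card=1200; try (B,hash)→7520, (C,hash)→8520, (A,hash)→11020, (A,merge)→13020, (B,nl_idx)→25600, (B,merge)→43040 …(+4); best=7520 via (B,hash)

7520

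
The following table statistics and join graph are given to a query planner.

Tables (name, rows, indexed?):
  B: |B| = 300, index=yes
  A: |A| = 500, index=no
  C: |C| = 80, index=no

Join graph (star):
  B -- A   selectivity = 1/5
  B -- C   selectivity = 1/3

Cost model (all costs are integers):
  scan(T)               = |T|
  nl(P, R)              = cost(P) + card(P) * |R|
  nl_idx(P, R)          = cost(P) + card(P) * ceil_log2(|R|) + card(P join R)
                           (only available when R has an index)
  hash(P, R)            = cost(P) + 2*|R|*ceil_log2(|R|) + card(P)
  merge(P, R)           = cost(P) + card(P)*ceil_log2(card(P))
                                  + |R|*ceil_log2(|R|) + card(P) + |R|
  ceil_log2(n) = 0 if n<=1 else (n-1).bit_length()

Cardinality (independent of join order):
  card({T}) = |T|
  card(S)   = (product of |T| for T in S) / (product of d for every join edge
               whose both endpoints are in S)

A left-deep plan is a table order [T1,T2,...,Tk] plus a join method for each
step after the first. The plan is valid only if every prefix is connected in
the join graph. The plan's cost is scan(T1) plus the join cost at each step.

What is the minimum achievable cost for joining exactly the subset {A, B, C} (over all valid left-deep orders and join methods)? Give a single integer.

18720

Selinger DP over subsets of {A,B,C}:
  {B}: scan cost=300, card=300
  {A}: scan cost=500, card=500
  {C}: scan cost=80, card=80
  {AB}: card=30000; try (B,hash)→6400, (A,merge)→8300, (B,merge)→8500, (A,hash)→9600, (B,nl_idx)→35000, (A,nl)→150300 …(+1); best=6400 via (B,hash)
  {BC}: card=8000; try (C,hash)→1720, (B,merge)→3720, (C,merge)→3940, (B,hash)→5560, (B,nl_idx)→8800, (B,nl)→24080 …(+1); best=1720 via (C,hash)
  {ABC}: card=800000; try (A,hash)→18720, (C,hash)→37520, (A,merge)→118720, (C,merge)→487040, (C,nl)→2406400, (A,nl)→4001720; best=18720 via (A,hash)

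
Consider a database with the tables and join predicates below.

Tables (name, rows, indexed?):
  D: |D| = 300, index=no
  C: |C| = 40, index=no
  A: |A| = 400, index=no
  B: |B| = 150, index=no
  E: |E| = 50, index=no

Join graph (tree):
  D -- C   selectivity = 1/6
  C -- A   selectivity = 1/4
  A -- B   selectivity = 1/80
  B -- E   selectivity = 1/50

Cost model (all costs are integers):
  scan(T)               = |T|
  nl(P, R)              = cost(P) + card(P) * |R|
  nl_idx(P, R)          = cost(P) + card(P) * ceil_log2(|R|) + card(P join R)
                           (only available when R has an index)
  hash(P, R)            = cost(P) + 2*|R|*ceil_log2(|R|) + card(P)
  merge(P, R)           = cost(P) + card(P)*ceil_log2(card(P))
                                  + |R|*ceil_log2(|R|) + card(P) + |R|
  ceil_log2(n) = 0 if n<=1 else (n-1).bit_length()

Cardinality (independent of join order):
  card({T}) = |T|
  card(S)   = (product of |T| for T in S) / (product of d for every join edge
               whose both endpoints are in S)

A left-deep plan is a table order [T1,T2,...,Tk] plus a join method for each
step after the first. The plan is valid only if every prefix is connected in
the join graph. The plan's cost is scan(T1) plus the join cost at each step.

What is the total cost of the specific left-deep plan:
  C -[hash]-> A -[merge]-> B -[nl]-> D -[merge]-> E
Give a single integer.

step 1: scan C: cost=40, card=40
step 2: join A via hash
    card(P join A) = 40*400/(4) = 4000
    cost = 40 + 2*400*9 + 40 = 7280
step 3: join B via merge
    card(P join B) = 4000*150/(80) = 7500
    cost = 7280 + 4000*12 + 150*8 + 4000 + 150 = 60630
step 4: join D via nl
    card(P join D) = 7500*300/(6) = 375000
    cost = 60630 + 7500*300 = 2310630
step 5: join E via merge
    card(P join E) = 375000*50/(50) = 375000
    cost = 2310630 + 375000*19 + 50*6 + 375000 + 50 = 9810980

9810980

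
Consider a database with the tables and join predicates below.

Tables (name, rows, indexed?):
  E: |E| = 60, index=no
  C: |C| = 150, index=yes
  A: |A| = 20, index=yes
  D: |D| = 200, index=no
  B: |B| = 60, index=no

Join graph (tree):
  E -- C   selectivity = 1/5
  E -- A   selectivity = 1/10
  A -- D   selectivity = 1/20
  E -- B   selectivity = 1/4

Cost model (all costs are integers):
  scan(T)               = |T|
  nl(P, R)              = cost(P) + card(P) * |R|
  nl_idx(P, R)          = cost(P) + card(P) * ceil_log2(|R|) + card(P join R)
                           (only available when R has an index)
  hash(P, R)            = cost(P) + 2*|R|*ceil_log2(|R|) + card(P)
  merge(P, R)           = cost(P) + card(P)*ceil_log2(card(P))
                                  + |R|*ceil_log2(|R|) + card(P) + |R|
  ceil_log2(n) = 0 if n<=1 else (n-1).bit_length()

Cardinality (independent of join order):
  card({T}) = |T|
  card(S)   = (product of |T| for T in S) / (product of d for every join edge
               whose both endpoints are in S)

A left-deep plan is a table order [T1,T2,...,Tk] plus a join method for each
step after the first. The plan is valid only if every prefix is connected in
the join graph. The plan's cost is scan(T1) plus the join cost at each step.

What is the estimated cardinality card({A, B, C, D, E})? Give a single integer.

Tables in S: A(20), B(60), C(150), D(200), E(60)
Edges inside S: E-C(d=5), E-A(d=10), A-D(d=20), E-B(d=4)
numerator = 20 * 60 * 150 * 200 * 60 = 2160000000
denominator = 5 * 10 * 20 * 4 = 4000
card(S) = 2160000000 / 4000 = 540000

540000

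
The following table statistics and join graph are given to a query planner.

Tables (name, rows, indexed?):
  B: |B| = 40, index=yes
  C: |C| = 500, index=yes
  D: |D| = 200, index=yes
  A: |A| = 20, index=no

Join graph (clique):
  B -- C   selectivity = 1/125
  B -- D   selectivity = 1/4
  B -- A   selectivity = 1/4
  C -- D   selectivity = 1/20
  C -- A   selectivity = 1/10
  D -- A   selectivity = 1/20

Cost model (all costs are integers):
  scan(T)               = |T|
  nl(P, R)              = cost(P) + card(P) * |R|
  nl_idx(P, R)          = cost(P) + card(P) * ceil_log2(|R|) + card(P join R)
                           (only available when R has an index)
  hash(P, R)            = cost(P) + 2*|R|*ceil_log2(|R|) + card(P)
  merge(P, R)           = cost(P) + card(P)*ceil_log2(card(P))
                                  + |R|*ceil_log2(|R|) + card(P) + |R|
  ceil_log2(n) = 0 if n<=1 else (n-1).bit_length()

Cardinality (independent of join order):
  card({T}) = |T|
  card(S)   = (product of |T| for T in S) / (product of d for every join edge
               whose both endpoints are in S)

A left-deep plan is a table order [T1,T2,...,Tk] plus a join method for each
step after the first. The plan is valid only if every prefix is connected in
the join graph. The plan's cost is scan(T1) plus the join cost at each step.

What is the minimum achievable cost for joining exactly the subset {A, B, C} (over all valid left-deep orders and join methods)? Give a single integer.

920

Selinger DP over subsets of {A,B,C}:
  {B}: scan cost=40, card=40
  {C}: scan cost=500, card=500
  {A}: scan cost=20, card=20
  {BC}: card=160; try (C,nl_idx)→560, (B,hash)→1480, (B,nl_idx)→3660, (C,merge)→5320, (B,merge)→5780, (C,hash)→9080 …(+2); best=560 via (C,nl_idx)
  {AB}: card=200; try (A,hash)→280, (B,nl_idx)→340, (B,merge)→420, (A,merge)→440, (B,hash)→520, (B,nl)→820 …(+1); best=280 via (A,hash)
  {AC}: card=1000; try (C,nl_idx)→1200, (A,hash)→1200, (C,merge)→5140, (A,merge)→5620, (C,hash)→9040, (C,nl)→10020 …(+1); best=1200 via (C,nl_idx)
  {ABC}: card=80; try (A,hash)→920, (A,merge)→2120, (C,nl_idx)→2160, (B,hash)→2680, (A,nl)→3760, (C,merge)→7080 …(+5); best=920 via (A,hash)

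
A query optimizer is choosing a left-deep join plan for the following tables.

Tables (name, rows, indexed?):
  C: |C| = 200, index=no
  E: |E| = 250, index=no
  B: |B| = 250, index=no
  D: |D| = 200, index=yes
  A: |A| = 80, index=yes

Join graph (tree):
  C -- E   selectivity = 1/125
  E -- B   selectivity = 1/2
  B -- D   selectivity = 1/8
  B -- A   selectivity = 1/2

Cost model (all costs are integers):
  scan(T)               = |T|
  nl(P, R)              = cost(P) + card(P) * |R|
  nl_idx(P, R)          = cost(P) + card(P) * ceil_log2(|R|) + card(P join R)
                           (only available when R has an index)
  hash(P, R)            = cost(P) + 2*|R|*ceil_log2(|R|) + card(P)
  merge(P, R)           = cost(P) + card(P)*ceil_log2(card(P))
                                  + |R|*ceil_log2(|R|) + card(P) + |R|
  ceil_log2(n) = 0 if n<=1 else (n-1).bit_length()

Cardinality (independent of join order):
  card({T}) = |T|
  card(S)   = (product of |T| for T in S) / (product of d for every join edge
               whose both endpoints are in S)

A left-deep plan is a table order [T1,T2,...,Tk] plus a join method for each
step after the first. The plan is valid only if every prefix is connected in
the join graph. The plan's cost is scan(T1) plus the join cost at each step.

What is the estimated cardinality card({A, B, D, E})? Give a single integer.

Tables in S: A(80), B(250), D(200), E(250)
Edges inside S: E-B(d=2), B-D(d=8), B-A(d=2)
numerator = 80 * 250 * 200 * 250 = 1000000000
denominator = 2 * 8 * 2 = 32
card(S) = 1000000000 / 32 = 31250000

31250000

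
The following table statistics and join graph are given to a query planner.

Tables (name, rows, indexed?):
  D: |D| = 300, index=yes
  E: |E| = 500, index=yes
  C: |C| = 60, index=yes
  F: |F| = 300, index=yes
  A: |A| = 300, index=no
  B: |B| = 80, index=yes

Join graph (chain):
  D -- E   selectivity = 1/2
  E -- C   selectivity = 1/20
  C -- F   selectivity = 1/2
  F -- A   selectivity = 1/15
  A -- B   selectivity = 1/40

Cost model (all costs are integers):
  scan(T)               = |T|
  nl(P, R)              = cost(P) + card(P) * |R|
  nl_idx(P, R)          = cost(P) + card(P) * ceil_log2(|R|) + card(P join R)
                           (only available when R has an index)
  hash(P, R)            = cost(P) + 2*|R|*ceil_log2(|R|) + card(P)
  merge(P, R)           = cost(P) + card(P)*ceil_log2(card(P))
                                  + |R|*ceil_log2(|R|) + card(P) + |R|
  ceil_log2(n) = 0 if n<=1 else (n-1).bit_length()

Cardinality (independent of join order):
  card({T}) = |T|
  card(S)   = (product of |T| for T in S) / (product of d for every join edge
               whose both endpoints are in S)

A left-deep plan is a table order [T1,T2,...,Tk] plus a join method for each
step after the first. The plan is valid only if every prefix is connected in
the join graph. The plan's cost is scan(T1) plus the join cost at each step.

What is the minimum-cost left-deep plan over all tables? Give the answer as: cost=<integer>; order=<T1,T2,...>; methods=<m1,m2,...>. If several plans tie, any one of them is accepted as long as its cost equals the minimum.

cost=9394840; order=A,B,F,C,E,D; methods=hash,hash,hash,hash,hash

Selinger DP (subsets sized 1..n):
  {D}: scan cost=300, card=300
  {E}: scan cost=500, card=500
  {C}: scan cost=60, card=60
  {F}: scan cost=300, card=300
  {A}: scan cost=300, card=300
  {B}: scan cost=80, card=80
  {DE}: card=75000; try (D,hash)→6400, (E,merge)→8300, (D,merge)→8500, (E,hash)→9600, (E,nl_idx)→78000, (D,nl_idx)→80000 …(+2); best=6400 via (D,hash)
  {CE}: card=1500; try (C,hash)→1720, (E,nl_idx)→2100, (C,nl_idx)→5000, (E,merge)→5480, (C,merge)→5920, (E,hash)→9120 …(+2); best=1720 via (C,hash)
  {CF}: card=9000; try (C,hash)→1320, (F,merge)→3480, (C,merge)→3720, (F,hash)→5520, (F,nl_idx)→9600, (C,nl_idx)→11100 …(+2); best=1320 via (C,hash)
  {AF}: card=6000; try (F,hash)→6000, (A,hash)→6000, (F,merge)→6300, (A,merge)→6300, (F,nl_idx)→9000, (F,nl)→90300 …(+1); best=6000 via (F,hash)
  {AB}: card=600; try (B,hash)→1720, (B,nl_idx)→3000, (A,merge)→3720, (B,merge)→3940, (A,hash)→5560, (A,nl)→24080 …(+1); best=1720 via (B,hash)
  {CDE}: card=225000; try (D,hash)→8620, (D,merge)→22720, (C,hash)→82120, (D,nl_idx)→240220, (D,nl)→451720, (C,nl_idx)→681400 …(+2); best=8620 via (D,hash)
  {CEF}: card=225000; try (F,hash)→8620, (E,hash)→19320, (F,merge)→22720, (E,merge)→141320, (F,nl_idx)→240220, (E,nl_idx)→307320 …(+2); best=8620 via (F,hash)
  {ACF}: card=180000; try (C,hash)→12720, (A,hash)→15720, (C,merge)→90420, (A,merge)→139320, (C,nl_idx)→222000, (C,nl)→366000 …(+1); best=12720 via (C,hash)
  {ABF}: card=12000; try (F,hash)→7720, (F,merge)→11320, (B,hash)→13120, (F,nl_idx)→19120, (B,nl_idx)→60000, (B,merge)→90640 …(+2); best=7720 via (F,hash)
  {CDEF}: card=33750000; try (F,hash)→239020, (D,hash)→239020, (F,merge)→4286620, (D,merge)→4286620, (F,nl_idx)→35783620, (D,nl_idx)→35783620 …(+2); best=239020 via (F,hash)
  {ACEF}: card=4500000; try (E,hash)→201720, (A,hash)→239020, (E,merge)→3437720, (A,merge)→4286620, (E,nl_idx)→6132720, (A,nl)→67508620 …(+1); best=201720 via (E,hash)
  {ABCF}: card=360000; try (C,hash)→20440, (C,merge)→188140, (B,hash)→193840, (C,nl_idx)→439720, (C,nl)→727720, (B,nl_idx)→1632720 …(+2); best=20440 via (C,hash)
  {ACDEF}: card=675000000; try (D,hash)→4707120, (A,hash)→33994420, (D,merge)→108204720, (D,nl_idx)→715701720, (A,merge)→911492020, (D,nl)→1350201720 …(+1); best=4707120 via (D,hash)
  {ABCEF}: card=9000000; try (E,hash)→389440, (B,hash)→4702840, (E,merge)→7225440, (E,nl_idx)→12260440, (B,nl_idx)→40701720, (B,merge)→108202360 …(+2); best=389440 via (E,hash)
  {ABCDEF}: card=1350000000; try (D,hash)→9394840, (D,merge)→225392440, (B,hash)→679708240, (D,nl_idx)→1431389440, (D,nl)→2700389440, (B,nl_idx)→6079707120 …(+2); best=9394840 via (D,hash)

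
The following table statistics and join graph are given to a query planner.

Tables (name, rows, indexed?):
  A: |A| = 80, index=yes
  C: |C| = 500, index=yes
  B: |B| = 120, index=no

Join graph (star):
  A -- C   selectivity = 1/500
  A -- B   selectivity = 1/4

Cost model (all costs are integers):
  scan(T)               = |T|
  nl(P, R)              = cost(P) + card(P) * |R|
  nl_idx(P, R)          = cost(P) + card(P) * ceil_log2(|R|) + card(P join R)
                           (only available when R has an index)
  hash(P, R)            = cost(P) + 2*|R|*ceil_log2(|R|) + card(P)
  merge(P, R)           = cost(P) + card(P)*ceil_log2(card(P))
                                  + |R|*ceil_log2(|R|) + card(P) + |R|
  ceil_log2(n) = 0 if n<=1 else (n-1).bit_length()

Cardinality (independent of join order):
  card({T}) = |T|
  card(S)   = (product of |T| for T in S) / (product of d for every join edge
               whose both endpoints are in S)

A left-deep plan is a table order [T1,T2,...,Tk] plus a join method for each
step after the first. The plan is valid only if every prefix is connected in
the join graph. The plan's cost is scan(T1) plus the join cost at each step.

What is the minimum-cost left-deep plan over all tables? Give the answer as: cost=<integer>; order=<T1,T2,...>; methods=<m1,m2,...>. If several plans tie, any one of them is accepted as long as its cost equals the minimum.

Selinger DP (subsets sized 1..n):
  {A}: scan cost=80, card=80
  {C}: scan cost=500, card=500
  {B}: scan cost=120, card=120
  {AC}: card=80; try (C,nl_idx)→880, (A,hash)→2120, (A,nl_idx)→4080, (C,merge)→5720, (A,merge)→6140, (C,hash)→9160 …(+2); best=880 via (C,nl_idx)
  {AB}: card=2400; try (A,hash)→1360, (B,merge)→1680, (A,merge)→1720, (B,hash)→1840, (A,nl_idx)→3360, (B,nl)→9680 …(+1); best=1360 via (A,hash)
  {ABC}: card=2400; try (B,merge)→2480, (B,hash)→2640, (B,nl)→10480, (C,hash)→12760, (C,nl_idx)→25360, (C,merge)→37560 …(+1); best=2480 via (B,merge)

cost=2480; order=A,C,B; methods=nl_idx,merge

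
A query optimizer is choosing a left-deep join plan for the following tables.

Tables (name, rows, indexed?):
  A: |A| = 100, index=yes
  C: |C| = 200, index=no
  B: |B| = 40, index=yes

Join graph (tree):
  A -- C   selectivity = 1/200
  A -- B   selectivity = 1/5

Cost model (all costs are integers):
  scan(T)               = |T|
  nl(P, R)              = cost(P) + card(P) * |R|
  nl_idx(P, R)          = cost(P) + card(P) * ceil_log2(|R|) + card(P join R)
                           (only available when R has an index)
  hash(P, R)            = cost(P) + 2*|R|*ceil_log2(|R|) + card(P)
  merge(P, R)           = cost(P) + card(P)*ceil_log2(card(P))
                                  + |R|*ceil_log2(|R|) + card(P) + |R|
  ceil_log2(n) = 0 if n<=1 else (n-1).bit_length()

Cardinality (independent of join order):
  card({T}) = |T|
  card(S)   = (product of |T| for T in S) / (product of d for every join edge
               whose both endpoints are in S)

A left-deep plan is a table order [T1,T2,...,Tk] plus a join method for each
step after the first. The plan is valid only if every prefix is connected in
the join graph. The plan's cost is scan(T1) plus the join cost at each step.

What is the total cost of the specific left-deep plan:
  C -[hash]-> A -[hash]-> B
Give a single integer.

2380

step 1: scan C: cost=200, card=200
step 2: join A via hash
    card(P join A) = 200*100/(200) = 100
    cost = 200 + 2*100*7 + 200 = 1800
step 3: join B via hash
    card(P join B) = 100*40/(5) = 800
    cost = 1800 + 2*40*6 + 100 = 2380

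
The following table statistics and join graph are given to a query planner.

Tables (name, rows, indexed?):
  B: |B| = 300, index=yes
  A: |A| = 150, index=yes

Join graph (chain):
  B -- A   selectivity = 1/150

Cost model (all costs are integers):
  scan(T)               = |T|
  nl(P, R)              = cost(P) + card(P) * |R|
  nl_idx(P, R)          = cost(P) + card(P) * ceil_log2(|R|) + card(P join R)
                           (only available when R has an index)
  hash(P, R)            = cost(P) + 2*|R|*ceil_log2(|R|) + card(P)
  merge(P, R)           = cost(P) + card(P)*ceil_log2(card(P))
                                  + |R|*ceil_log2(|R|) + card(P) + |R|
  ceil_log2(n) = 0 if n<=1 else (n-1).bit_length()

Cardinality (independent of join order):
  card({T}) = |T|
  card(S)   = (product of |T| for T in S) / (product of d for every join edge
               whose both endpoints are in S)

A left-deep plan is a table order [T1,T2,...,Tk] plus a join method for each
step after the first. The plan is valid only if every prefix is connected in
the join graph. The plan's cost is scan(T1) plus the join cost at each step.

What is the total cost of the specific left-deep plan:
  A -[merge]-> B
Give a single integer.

step 1: scan A: cost=150, card=150
step 2: join B via merge
    card(P join B) = 150*300/(150) = 300
    cost = 150 + 150*8 + 300*9 + 150 + 300 = 4500

4500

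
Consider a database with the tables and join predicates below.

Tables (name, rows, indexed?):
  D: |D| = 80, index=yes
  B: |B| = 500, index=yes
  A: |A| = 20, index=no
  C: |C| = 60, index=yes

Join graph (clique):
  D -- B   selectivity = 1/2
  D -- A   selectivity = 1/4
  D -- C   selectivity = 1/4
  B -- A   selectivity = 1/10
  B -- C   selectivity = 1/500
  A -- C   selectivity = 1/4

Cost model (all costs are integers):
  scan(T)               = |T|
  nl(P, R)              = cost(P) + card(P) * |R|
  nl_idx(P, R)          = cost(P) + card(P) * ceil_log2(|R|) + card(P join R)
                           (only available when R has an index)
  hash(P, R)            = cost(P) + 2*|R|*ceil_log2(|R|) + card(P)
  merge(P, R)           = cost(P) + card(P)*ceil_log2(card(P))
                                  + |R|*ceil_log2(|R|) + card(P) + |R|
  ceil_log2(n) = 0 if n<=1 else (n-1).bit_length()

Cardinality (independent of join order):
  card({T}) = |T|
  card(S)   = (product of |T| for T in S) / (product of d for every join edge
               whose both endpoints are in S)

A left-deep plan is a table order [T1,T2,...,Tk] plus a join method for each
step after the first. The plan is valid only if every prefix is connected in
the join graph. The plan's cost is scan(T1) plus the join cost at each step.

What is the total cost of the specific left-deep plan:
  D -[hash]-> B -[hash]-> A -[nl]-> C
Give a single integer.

step 1: scan D: cost=80, card=80
step 2: join B via hash
    card(P join B) = 80*500/(2) = 20000
    cost = 80 + 2*500*9 + 80 = 9160
step 3: join A via hash
    card(P join A) = 20000*20/(4*10) = 10000
    cost = 9160 + 2*20*5 + 20000 = 29360
step 4: join C via nl
    card(P join C) = 10000*60/(4*500*4) = 75
    cost = 29360 + 10000*60 = 629360

629360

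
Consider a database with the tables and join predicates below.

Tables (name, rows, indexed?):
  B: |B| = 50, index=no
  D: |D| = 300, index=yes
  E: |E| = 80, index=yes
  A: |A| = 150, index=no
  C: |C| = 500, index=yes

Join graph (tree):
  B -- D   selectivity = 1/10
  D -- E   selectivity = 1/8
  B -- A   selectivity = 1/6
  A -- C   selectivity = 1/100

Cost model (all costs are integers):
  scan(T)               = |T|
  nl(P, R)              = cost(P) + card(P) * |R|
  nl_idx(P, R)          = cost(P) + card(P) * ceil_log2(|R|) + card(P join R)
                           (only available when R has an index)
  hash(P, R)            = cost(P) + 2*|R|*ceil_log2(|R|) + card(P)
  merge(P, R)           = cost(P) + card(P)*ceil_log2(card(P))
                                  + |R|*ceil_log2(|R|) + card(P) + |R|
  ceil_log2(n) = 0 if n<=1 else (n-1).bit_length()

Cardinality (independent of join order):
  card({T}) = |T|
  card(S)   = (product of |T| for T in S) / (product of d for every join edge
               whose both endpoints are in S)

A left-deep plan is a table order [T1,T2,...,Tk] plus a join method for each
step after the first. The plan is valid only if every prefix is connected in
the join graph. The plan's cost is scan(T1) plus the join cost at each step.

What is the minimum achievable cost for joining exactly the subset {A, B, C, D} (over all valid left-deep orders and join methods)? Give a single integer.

Selinger DP over subsets of {A,B,C,D}:
  {B}: scan cost=50, card=50
  {D}: scan cost=300, card=300
  {A}: scan cost=150, card=150
  {C}: scan cost=500, card=500
  {BD}: card=1500; try (B,hash)→1200, (D,nl_idx)→2000, (D,merge)→3400, (B,merge)→3650, (D,hash)→5500, (D,nl)→15050 …(+1); best=1200 via (B,hash)
  {AB}: card=1250; try (B,hash)→900, (A,merge)→1750, (B,merge)→1850, (A,hash)→2500, (A,nl)→7550, (B,nl)→7650; best=900 via (B,hash)
  {AC}: card=750; try (C,nl_idx)→2250, (A,hash)→3400, (C,merge)→6500, (A,merge)→6850, (C,hash)→9300, (C,nl)→75150 …(+1); best=2250 via (C,nl_idx)
  {ABD}: card=37500; try (A,hash)→5100, (D,hash)→7550, (D,merge)→18900, (A,merge)→20550, (D,nl_idx)→49650, (A,nl)→226200 …(+1); best=5100 via (A,hash)
  {ABC}: card=6250; try (B,hash)→3600, (B,merge)→10850, (C,hash)→11150, (C,nl_idx)→18400, (C,merge)→20900, (B,nl)→39750 …(+1); best=3600 via (B,hash)
  {ABCD}: card=187500; try (D,hash)→15250, (C,hash)→51600, (D,merge)→94100, (D,nl_idx)→247350, (C,nl_idx)→530100, (C,merge)→647600 …(+2); best=15250 via (D,hash)

15250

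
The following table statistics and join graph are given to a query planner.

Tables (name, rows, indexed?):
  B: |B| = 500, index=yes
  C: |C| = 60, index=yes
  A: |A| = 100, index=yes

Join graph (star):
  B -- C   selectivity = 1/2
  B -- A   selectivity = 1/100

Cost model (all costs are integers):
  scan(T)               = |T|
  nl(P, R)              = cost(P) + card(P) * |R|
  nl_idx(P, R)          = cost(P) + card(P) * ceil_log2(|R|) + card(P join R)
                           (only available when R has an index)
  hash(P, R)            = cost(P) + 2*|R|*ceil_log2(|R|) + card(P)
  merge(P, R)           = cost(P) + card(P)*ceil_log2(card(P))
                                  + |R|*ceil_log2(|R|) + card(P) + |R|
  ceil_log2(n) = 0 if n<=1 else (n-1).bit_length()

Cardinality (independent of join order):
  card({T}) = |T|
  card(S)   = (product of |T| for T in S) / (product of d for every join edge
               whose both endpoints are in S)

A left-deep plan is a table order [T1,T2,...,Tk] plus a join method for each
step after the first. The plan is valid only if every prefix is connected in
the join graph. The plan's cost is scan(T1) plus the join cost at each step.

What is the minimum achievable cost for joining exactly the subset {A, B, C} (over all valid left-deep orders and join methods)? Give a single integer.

Selinger DP over subsets of {A,B,C}:
  {B}: scan cost=500, card=500
  {C}: scan cost=60, card=60
  {A}: scan cost=100, card=100
  {BC}: card=15000; try (C,hash)→1720, (B,merge)→5480, (C,merge)→5920, (B,hash)→9120, (B,nl_idx)→15600, (C,nl_idx)→18500 …(+2); best=1720 via (C,hash)
  {AB}: card=500; try (B,nl_idx)→1500, (A,hash)→2400, (A,nl_idx)→4500, (B,merge)→5900, (A,merge)→6300, (B,hash)→9200 …(+2); best=1500 via (B,nl_idx)
  {ABC}: card=15000; try (C,hash)→2720, (C,merge)→6920, (A,hash)→18120, (C,nl_idx)→19500, (C,nl)→31500, (A,nl_idx)→121720 …(+2); best=2720 via (C,hash)

2720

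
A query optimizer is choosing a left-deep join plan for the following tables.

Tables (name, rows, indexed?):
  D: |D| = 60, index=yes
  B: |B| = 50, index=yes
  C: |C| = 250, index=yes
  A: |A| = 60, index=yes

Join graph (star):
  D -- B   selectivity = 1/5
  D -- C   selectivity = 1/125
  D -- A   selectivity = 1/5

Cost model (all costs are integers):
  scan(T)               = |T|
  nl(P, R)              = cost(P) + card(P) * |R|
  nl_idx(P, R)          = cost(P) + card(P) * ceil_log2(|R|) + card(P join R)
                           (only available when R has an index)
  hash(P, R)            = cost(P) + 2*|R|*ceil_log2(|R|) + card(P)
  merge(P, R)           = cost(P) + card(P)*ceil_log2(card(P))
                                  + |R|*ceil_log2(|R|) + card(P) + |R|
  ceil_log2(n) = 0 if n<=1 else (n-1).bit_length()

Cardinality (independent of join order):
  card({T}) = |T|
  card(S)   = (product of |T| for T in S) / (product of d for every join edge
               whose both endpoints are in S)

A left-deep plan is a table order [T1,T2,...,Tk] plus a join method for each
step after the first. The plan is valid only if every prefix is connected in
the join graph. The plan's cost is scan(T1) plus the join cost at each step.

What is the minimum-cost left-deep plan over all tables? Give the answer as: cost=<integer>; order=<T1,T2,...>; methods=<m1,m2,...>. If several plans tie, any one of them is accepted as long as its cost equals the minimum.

cost=3300; order=D,C,B,A; methods=nl_idx,hash,hash

Selinger DP (subsets sized 1..n):
  {D}: scan cost=60, card=60
  {B}: scan cost=50, card=50
  {C}: scan cost=250, card=250
  {A}: scan cost=60, card=60
  {BD}: card=600; try (B,hash)→720, (D,hash)→820, (D,merge)→820, (B,merge)→830, (D,nl_idx)→950, (B,nl_idx)→1020 …(+2); best=720 via (B,hash)
  {CD}: card=120; try (C,nl_idx)→660, (D,hash)→1220, (D,nl_idx)→1870, (C,merge)→2730, (D,merge)→2920, (C,hash)→4120 …(+2); best=660 via (C,nl_idx)
  {AD}: card=720; try (D,hash)→840, (A,hash)→840, (D,merge)→900, (A,merge)→900, (D,nl_idx)→1140, (A,nl_idx)→1140 …(+2); best=840 via (D,hash)
  {BCD}: card=1200; try (B,hash)→1380, (B,merge)→1970, (B,nl_idx)→2580, (C,hash)→5320, (B,nl)→6660, (C,nl_idx)→6720 …(+2); best=1380 via (B,hash)
  {ABD}: card=7200; try (A,hash)→2040, (B,hash)→2160, (A,merge)→7740, (B,merge)→9110, (A,nl_idx)→11520, (B,nl_idx)→12360 …(+2); best=2040 via (A,hash)
  {ACD}: card=1440; try (A,hash)→1500, (A,merge)→2040, (A,nl_idx)→2820, (C,hash)→5560, (A,nl)→7860, (C,nl_idx)→8040 …(+2); best=1500 via (A,hash)
  {ABCD}: card=14400; try (A,hash)→3300, (B,hash)→3540, (C,hash)→13240, (A,merge)→16200, (B,merge)→19130, (A,nl_idx)→22980 …(+6); best=3300 via (A,hash)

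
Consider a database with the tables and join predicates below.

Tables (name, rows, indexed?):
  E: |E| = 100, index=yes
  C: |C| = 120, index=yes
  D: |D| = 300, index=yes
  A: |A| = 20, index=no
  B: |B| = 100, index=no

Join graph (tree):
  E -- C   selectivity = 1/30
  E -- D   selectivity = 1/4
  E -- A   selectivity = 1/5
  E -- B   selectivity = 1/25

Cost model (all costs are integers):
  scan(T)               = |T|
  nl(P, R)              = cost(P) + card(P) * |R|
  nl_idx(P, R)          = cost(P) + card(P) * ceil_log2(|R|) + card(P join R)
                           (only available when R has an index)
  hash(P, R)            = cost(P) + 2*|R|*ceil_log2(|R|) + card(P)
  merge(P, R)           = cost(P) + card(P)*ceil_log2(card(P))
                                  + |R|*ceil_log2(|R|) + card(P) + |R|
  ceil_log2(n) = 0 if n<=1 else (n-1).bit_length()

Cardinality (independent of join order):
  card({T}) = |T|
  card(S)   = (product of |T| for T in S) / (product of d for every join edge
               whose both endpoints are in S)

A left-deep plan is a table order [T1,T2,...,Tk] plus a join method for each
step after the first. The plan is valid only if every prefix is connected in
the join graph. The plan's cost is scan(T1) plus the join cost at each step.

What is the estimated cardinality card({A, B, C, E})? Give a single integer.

6400

Tables in S: A(20), B(100), C(120), E(100)
Edges inside S: E-C(d=30), E-A(d=5), E-B(d=25)
numerator = 20 * 100 * 120 * 100 = 24000000
denominator = 30 * 5 * 25 = 3750
card(S) = 24000000 / 3750 = 6400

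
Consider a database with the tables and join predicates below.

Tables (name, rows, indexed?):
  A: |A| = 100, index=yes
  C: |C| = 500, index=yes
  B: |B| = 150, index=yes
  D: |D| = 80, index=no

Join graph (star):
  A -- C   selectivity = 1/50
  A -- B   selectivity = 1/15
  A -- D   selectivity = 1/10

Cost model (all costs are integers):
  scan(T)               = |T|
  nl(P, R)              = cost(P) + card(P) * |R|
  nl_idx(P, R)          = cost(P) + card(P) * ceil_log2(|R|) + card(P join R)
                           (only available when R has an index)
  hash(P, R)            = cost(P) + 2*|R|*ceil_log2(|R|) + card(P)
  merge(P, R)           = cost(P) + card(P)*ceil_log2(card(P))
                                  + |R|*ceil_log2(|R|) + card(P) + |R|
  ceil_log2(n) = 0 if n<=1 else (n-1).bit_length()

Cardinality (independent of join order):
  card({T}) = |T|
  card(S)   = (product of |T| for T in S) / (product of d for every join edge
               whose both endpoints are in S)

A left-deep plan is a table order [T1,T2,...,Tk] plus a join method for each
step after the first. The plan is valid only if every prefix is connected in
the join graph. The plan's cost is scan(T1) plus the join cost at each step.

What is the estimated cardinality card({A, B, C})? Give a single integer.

Tables in S: A(100), B(150), C(500)
Edges inside S: A-C(d=50), A-B(d=15)
numerator = 100 * 150 * 500 = 7500000
denominator = 50 * 15 = 750
card(S) = 7500000 / 750 = 10000

10000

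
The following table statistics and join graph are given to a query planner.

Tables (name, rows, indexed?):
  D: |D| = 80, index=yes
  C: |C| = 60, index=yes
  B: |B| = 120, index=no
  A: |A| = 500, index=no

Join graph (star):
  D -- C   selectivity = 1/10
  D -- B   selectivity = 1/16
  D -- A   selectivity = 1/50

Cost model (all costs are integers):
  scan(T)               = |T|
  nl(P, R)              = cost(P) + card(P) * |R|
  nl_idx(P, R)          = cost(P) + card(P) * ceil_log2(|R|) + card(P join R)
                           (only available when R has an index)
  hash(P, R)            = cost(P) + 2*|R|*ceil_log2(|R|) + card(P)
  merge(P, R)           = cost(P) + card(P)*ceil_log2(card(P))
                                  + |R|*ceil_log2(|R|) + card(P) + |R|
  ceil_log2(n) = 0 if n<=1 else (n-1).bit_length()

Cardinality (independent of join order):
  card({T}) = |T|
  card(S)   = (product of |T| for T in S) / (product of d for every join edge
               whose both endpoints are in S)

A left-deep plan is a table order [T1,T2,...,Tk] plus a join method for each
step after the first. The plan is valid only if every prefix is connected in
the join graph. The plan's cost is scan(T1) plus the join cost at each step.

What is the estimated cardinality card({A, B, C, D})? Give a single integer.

Tables in S: A(500), B(120), C(60), D(80)
Edges inside S: D-C(d=10), D-B(d=16), D-A(d=50)
numerator = 500 * 120 * 60 * 80 = 288000000
denominator = 10 * 16 * 50 = 8000
card(S) = 288000000 / 8000 = 36000

36000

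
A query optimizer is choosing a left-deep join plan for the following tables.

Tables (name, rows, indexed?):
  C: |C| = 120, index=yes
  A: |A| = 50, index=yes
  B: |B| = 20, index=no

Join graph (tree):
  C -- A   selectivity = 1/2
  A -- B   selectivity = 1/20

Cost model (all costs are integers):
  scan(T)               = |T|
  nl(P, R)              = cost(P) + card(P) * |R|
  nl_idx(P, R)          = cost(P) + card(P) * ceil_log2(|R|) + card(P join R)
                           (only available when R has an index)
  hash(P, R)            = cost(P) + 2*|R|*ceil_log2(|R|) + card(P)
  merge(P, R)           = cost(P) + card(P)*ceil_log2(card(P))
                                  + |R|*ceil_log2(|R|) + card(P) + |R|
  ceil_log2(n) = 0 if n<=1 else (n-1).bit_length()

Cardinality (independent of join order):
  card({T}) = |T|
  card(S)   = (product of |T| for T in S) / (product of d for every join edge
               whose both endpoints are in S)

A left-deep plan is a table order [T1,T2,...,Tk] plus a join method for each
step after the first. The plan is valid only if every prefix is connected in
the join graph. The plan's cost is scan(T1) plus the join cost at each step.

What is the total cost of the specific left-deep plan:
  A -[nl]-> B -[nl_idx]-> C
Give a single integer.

4400

step 1: scan A: cost=50, card=50
step 2: join B via nl
    card(P join B) = 50*20/(20) = 50
    cost = 50 + 50*20 = 1050
step 3: join C via nl_idx
    card(P join C) = 50*120/(2) = 3000
    cost = 1050 + 50*7 + 3000 = 4400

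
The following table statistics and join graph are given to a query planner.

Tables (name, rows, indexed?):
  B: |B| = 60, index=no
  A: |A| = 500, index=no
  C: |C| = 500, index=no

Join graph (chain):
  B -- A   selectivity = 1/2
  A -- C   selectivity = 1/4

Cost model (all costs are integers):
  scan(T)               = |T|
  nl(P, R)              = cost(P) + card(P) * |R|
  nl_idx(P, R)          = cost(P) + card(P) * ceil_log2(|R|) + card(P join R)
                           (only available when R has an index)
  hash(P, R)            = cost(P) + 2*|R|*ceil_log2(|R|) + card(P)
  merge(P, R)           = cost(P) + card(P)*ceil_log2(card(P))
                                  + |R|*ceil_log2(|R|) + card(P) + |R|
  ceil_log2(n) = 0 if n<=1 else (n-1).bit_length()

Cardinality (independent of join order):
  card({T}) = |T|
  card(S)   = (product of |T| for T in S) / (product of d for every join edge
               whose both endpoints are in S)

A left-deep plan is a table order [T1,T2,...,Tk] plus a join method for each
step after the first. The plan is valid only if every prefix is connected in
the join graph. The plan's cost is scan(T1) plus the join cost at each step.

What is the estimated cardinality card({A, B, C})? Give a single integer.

1875000

Tables in S: A(500), B(60), C(500)
Edges inside S: B-A(d=2), A-C(d=4)
numerator = 500 * 60 * 500 = 15000000
denominator = 2 * 4 = 8
card(S) = 15000000 / 8 = 1875000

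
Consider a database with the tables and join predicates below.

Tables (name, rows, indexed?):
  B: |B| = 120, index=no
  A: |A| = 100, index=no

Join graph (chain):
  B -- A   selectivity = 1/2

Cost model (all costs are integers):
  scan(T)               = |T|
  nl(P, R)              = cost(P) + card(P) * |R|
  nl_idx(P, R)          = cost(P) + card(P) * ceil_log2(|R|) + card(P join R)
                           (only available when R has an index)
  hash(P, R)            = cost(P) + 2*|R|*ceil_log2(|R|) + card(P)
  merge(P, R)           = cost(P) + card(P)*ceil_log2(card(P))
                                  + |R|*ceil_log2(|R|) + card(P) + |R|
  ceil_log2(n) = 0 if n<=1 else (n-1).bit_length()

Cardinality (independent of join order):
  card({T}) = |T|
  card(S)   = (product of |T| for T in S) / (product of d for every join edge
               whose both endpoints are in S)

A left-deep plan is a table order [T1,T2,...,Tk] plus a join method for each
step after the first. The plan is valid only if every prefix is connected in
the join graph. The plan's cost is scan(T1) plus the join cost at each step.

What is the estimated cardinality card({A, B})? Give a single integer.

Tables in S: A(100), B(120)
Edges inside S: B-A(d=2)
numerator = 100 * 120 = 12000
denominator = 2 = 2
card(S) = 12000 / 2 = 6000

6000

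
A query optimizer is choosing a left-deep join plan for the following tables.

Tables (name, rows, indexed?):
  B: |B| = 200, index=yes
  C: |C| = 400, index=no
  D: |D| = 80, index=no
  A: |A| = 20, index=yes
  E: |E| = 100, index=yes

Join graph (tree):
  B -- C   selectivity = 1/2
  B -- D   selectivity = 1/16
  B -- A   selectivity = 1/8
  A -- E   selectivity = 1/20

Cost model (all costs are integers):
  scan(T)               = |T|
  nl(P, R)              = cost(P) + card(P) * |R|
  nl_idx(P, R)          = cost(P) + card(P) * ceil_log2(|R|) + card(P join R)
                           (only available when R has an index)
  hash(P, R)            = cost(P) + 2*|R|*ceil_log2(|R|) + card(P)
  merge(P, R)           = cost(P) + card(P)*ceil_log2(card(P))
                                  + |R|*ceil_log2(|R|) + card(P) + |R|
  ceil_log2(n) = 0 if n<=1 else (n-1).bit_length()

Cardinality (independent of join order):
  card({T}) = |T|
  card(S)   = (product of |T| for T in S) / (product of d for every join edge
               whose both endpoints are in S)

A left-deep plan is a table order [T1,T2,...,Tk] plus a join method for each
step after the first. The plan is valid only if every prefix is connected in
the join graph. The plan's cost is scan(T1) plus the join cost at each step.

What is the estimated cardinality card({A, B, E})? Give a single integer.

Tables in S: A(20), B(200), E(100)
Edges inside S: B-A(d=8), A-E(d=20)
numerator = 20 * 200 * 100 = 400000
denominator = 8 * 20 = 160
card(S) = 400000 / 160 = 2500

2500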